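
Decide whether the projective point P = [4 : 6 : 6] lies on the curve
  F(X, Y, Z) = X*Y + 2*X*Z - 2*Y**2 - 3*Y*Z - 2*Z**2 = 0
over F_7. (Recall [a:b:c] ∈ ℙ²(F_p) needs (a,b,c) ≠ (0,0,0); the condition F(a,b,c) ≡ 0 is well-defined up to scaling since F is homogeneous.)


F(4,6,6) ≡ 2 (mod 7); P is NOT on the curve.

Evaluate F(4, 6, 6) term-by-term (mod 7).
  X*Y ↦ 1·4·6·1 = 24
  2*X*Z ↦ 2·4·1·6 = 48
  -2*Y**2 ↦ -2·1·36·1 = -72
  -3*Y*Z ↦ -3·1·6·6 = -108
  -2*Z**2 ↦ -2·1·1·36 = -72
Sum: F(4, 6, 6) = (24) + (48) + (-72) + (-108) + (-72) = -180.
Reducing mod 7: -180 ≡ 2 (mod 7).
Since F(a, b, c) ≡ 2 ≠ 0 (mod 7), P does NOT lie on the curve.


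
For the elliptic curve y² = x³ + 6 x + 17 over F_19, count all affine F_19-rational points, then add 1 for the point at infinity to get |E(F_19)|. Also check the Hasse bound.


Affine points = {(0, 6), (0, 13), (1, 9), (1, 10), (3, 9), (3, 10), (5, 1), (5, 18), (8, 8), (8, 11), (15, 9), (15, 10), (17, 4), (17, 15)}; affine count = 14; |E(F_19)| = 15.

Discriminant check: Δ ∝ 4a³ + 27b² = 4·6³ + 27·17² = 4·216 + 27·289 ≡ 3 (mod 19). Nonzero ⇒ E is nonsingular.
For each x ∈ F_19, compute rhs = x³ + 6·x + 17 mod 19, then count y ∈ F_19 with y² ≡ rhs.
  x = 0: rhs = 17, matching y values: 6, 13 (2 points).
  x = 1: rhs = 5, matching y values: 9, 10 (2 points).
  x = 2: rhs = 18, matching y values: none (0 points).
  x = 3: rhs = 5, matching y values: 9, 10 (2 points).
  x = 4: rhs = 10, matching y values: none (0 points).
  x = 5: rhs = 1, matching y values: 1, 18 (2 points).
  x = 6: rhs = 3, matching y values: none (0 points).
  x = 7: rhs = 3, matching y values: none (0 points).
  x = 8: rhs = 7, matching y values: 8, 11 (2 points).
  x = 9: rhs = 2, matching y values: none (0 points).
  x = 10: rhs = 13, matching y values: none (0 points).
  x = 11: rhs = 8, matching y values: none (0 points).
  x = 12: rhs = 12, matching y values: none (0 points).
  x = 13: rhs = 12, matching y values: none (0 points).
  x = 14: rhs = 14, matching y values: none (0 points).
  x = 15: rhs = 5, matching y values: 9, 10 (2 points).
  x = 16: rhs = 10, matching y values: none (0 points).
  x = 17: rhs = 16, matching y values: 4, 15 (2 points).
  x = 18: rhs = 10, matching y values: none (0 points).
Total affine count: 14.
Full point count |E(F_19)| = 14 + 1 = 15.
Hasse bound: |15 − (19+1)| = |-5| = 5 ≤ 2√19 ≈ 8.7178 ✓.


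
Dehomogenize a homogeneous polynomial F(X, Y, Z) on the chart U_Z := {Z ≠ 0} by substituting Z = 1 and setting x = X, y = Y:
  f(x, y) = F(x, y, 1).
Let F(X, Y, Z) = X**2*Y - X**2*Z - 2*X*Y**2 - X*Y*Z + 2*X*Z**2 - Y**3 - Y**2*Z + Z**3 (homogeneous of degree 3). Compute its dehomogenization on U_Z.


f(x, y) = x**2*y - x**2 - 2*x*y**2 - x*y + 2*x - y**3 - y**2 + 1

On U_Z we set Z = 1. Each monomial c·X^i·Y^j·Z^k in F becomes c·x^i·y^j·1^k = c·x^i·y^j.
Substituting Z = 1: F(X, Y, 1) = x**2*y - x**2 - 2*x*y**2 - x*y + 2*x - y**3 - y**2 + 1.
Note: deg(f) ≤ deg(F) = 3; strict inequality happens when F is divisible by Z (lost terms).


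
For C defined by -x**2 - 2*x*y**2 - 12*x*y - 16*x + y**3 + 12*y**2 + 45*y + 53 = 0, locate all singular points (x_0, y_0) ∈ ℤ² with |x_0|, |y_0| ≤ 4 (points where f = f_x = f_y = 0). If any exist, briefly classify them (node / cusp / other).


Singular points: {(1, -3)}; classification: node.

Compute partial derivatives:
  f_x = -2*x - 2*y**2 - 12*y - 16.
  f_y = -4*x*y - 12*x + 3*y**2 + 24*y + 45.
Scan x_0 ∈ {−4, ..., 4}. For each x_0, f_y(x_0, y) is a polynomial in y; find its integer roots y ∈ {−4, ..., 4}, then test f_x and f at those candidates.
  x = -4: f_y(-4, y) = 3*y**2 + 40*y + 93; vanishes at y ∈ {-3}. (-4, -3): f_x = 10 ≠ 0.
  x = -3: f_y(-3, y) = 3*y**2 + 36*y + 81; vanishes at y ∈ {-3}. (-3, -3): f_x = 8 ≠ 0.
  x = -2: f_y(-2, y) = 3*y**2 + 32*y + 69; vanishes at y ∈ {-3}. (-2, -3): f_x = 6 ≠ 0.
  x = -1: f_y(-1, y) = 3*y**2 + 28*y + 57; vanishes at y ∈ {-3}. (-1, -3): f_x = 4 ≠ 0.
  x = 0: f_y(0, y) = 3*y**2 + 24*y + 45; vanishes at y ∈ {-3}. (0, -3): f_x = 2 ≠ 0.
  x = 1: f_y(1, y) = 3*y**2 + 20*y + 33; vanishes at y ∈ {-3}. (1, -3): f_x = 0, f = 0 — SINGULAR.
  x = 2: f_y(2, y) = 3*y**2 + 16*y + 21; vanishes at y ∈ {-3}. (2, -3): f_x = -2 ≠ 0.
  x = 3: f_y(3, y) = 3*y**2 + 12*y + 9; vanishes at y ∈ {-3, -1}. (3, -3): f_x = -4 ≠ 0; (3, -1): f_x = -12 ≠ 0.
  x = 4: f_y(4, y) = 3*y**2 + 8*y - 3; vanishes at y ∈ {-3}. (4, -3): f_x = -6 ≠ 0.
Only singular point on the grid: (1, -3).
Classify: substitute x = 1 + u, y = -3 + v and expand: f = -u**2 - 2*u*v**2 + v**3 + v**2.
No constant or linear terms (consistent with a singular point). Quadratic part: -u**2 + v**2. Cubic part: -2*u*v**2 + v**3.
The quadratic part v**2 - u**2 = (v − u)(v + u) splits into two distinct linear factors, so there are two distinct tangent lines y − -3 = ±(x − 1) — this is a node (ordinary double point).
Classification: node.


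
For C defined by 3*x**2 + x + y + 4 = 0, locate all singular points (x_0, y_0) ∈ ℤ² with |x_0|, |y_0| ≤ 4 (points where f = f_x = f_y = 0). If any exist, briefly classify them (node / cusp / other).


No singular points in the scanned grid; C is smooth there.

Compute partial derivatives:
  f_x = 6*x + 1.
  f_y = 1.
f_y = 1 is a nonzero constant, so f_y never vanishes: no point (x, y) can satisfy f = f_x = f_y = 0. In particular no (x, y) ∈ {−4, ..., 4}² is singular; the curve is smooth.


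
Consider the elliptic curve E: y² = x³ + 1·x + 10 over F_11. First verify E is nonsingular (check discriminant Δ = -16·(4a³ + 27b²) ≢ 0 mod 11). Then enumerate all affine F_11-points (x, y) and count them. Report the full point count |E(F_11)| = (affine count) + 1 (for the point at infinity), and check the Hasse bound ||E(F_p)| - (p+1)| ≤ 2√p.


Affine points = {(1, 1), (1, 10), (2, 3), (2, 8), (4, 1), (4, 10), (6, 1), (6, 10), (9, 0)}; affine count = 9; |E(F_11)| = 10.

Discriminant check: Δ ∝ 4a³ + 27b² = 4·1³ + 27·10² = 4·1 + 27·100 ≡ 9 (mod 11). Nonzero ⇒ E is nonsingular.
For each x ∈ F_11, compute rhs = x³ + 1·x + 10 mod 11, then count y ∈ F_11 with y² ≡ rhs.
  x = 0: rhs = 10, matching y values: none (0 points).
  x = 1: rhs = 1, matching y values: 1, 10 (2 points).
  x = 2: rhs = 9, matching y values: 3, 8 (2 points).
  x = 3: rhs = 7, matching y values: none (0 points).
  x = 4: rhs = 1, matching y values: 1, 10 (2 points).
  x = 5: rhs = 8, matching y values: none (0 points).
  x = 6: rhs = 1, matching y values: 1, 10 (2 points).
  x = 7: rhs = 8, matching y values: none (0 points).
  x = 8: rhs = 2, matching y values: none (0 points).
  x = 9: rhs = 0, matching y values: 0 (1 points).
  x = 10: rhs = 8, matching y values: none (0 points).
Total affine count: 9.
Full point count |E(F_11)| = 9 + 1 = 10.
Hasse bound: |10 − (11+1)| = |-2| = 2 ≤ 2√11 ≈ 6.6332 ✓.


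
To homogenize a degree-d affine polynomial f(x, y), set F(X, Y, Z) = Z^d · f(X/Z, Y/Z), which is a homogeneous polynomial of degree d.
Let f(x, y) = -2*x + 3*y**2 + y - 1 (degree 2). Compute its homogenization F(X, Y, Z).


F(X, Y, Z) = -2*X*Z + 3*Y**2 + Y*Z - Z**2

deg(f) = 2.
Substitute x = X/Z, y = Y/Z into f, then multiply by Z^2.
  monomial -2·x^1·y^0 ↦ -2·X^1·Y^0·Z^1.
  monomial 3·x^0·y^2 ↦ 3·X^0·Y^2·Z^0.
  monomial 1·x^0·y^1 ↦ 1·X^0·Y^1·Z^1.
  monomial -1·x^0·y^0 ↦ -1·X^0·Y^0·Z^2.
Collecting: F(X, Y, Z) = -2*X*Z + 3*Y**2 + Y*Z - Z**2.


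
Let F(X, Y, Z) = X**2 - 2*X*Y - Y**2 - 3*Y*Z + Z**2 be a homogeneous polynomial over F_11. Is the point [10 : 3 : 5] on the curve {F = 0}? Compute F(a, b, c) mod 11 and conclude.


F(10,3,5) ≡ 0 (mod 11); P is on the curve.

Evaluate F(10, 3, 5) term-by-term (mod 11).
  X**2 ↦ 1·100·1·1 = 100
  -2*X*Y ↦ -2·10·3·1 = -60
  -Y**2 ↦ -1·1·9·1 = -9
  -3*Y*Z ↦ -3·1·3·5 = -45
  Z**2 ↦ 1·1·1·25 = 25
Sum: F(10, 3, 5) = (100) + (-60) + (-9) + (-45) + (25) = 11.
Reducing mod 11: 11 ≡ 0 (mod 11).
Since F(a, b, c) ≡ 0 (mod 11), P lies on the curve.


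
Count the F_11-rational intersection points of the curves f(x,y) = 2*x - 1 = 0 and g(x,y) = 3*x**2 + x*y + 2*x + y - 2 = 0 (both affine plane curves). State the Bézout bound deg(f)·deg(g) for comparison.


Common zeros: {(6, 2)}; count = 1; Bézout bound = 2.

deg(f) = 1, deg(g) = 2, so Bézout bound = 2.
Scan x ∈ F_11. For each x, list the y ∈ F_11 with f(x, y) ≡ 0 and those with g(x, y) ≡ 0 (mod 11); the common zeros in that column are the intersection.
  x = 0: f ≡ 0 at y ∈ ∅; g ≡ 0 at y ∈ {2}; common: ∅.
  x = 1: f ≡ 0 at y ∈ ∅; g ≡ 0 at y ∈ {4}; common: ∅.
  x = 2: f ≡ 0 at y ∈ ∅; g ≡ 0 at y ∈ {10}; common: ∅.
  x = 3: f ≡ 0 at y ∈ ∅; g ≡ 0 at y ∈ {6}; common: ∅.
  x = 4: f ≡ 0 at y ∈ ∅; g ≡ 0 at y ∈ {9}; common: ∅.
  x = 5: f ≡ 0 at y ∈ ∅; g ≡ 0 at y ∈ {10}; common: ∅.
  x = 6: f ≡ 0 at y ∈ {0, 1, 2, 3, 4, 5, 6, 7, 8, 9, 10}; g ≡ 0 at y ∈ {2}; common: {2}.
  x = 7: f ≡ 0 at y ∈ ∅; g ≡ 0 at y ∈ {9}; common: ∅.
  x = 8: f ≡ 0 at y ∈ ∅; g ≡ 0 at y ∈ {4}; common: ∅.
  x = 9: f ≡ 0 at y ∈ ∅; g ≡ 0 at y ∈ {6}; common: ∅.
  x = 10: f ≡ 0 at y ∈ ∅; g ≡ 0 at y ∈ ∅; common: ∅.
Collecting: common zeros = {(6, 2)}, so the count is 1.
Comparison with the Bézout bound: 1 ≤ 2 = deg(f)·deg(g), as expected for curves with no common component (the affine F_11-count falls short of the bound because intersections may lie at infinity, over extension fields, or carry multiplicity).


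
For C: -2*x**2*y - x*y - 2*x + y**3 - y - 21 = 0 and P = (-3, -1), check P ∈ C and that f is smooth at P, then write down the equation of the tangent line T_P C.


Tangent line at P: -13*x - 13*y - 52 = 0.

Step 1: f(-3, -1) = 0, so P lies on C.
Step 2: partial derivatives
  f_x(x, y) = -4*x*y - y - 2, f_y(x, y) = -2*x**2 - x + 3*y**2 - 1.
  f_x(P) = -13, f_y(P) = -13 (gradient nonzero, so P is smooth).
Step 3: tangent line at P: -13·(x − -3) + -13·(y − -1) = 0.
Expanding: -13*x - 13*y - 52 = 0.


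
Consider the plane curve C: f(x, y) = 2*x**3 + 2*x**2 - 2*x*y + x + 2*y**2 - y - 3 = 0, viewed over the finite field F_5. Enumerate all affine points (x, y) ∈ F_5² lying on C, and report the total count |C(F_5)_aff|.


Affine F_5-points: {(0, 4), (2, 1), (2, 4)}; count = 3.

For each of the 25 pairs (x, y) ∈ F_5², evaluate f(x, y) mod 5. Record the zeros.
  x = 0: [0↦2, 1↦3, 2↦3, 3↦2, 4↦0]  zeros at y ∈ {4}
  x = 1: [0↦2, 1↦1, 2↦4, 3↦1, 4↦2]  zeros at y ∈ ∅
  x = 2: [0↦3, 1↦0, 2↦1, 3↦1, 4↦0]  zeros at y ∈ {1, 4}
  x = 3: [0↦2, 1↦2, 2↦1, 3↦4, 4↦1]  zeros at y ∈ ∅
  x = 4: [0↦1, 1↦4, 2↦1, 3↦2, 4↦2]  zeros at y ∈ ∅
Collecting zeros: affine points = {(0, 4), (2, 1), (2, 4)}.
Total count |C(F_5)_aff| = 3.


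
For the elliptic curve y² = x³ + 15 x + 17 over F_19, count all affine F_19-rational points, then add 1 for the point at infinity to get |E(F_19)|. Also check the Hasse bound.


Affine points = {(0, 6), (0, 13), (2, 6), (2, 13), (6, 0), (7, 3), (7, 16), (9, 8), (9, 11), (12, 5), (12, 14), (14, 8), (14, 11), (15, 8), (15, 11), (17, 6), (17, 13), (18, 1), (18, 18)}; affine count = 19; |E(F_19)| = 20.

Discriminant check: Δ ∝ 4a³ + 27b² = 4·15³ + 27·17² = 4·3375 + 27·289 ≡ 4 (mod 19). Nonzero ⇒ E is nonsingular.
For each x ∈ F_19, compute rhs = x³ + 15·x + 17 mod 19, then count y ∈ F_19 with y² ≡ rhs.
  x = 0: rhs = 17, matching y values: 6, 13 (2 points).
  x = 1: rhs = 14, matching y values: none (0 points).
  x = 2: rhs = 17, matching y values: 6, 13 (2 points).
  x = 3: rhs = 13, matching y values: none (0 points).
  x = 4: rhs = 8, matching y values: none (0 points).
  x = 5: rhs = 8, matching y values: none (0 points).
  x = 6: rhs = 0, matching y values: 0 (1 points).
  x = 7: rhs = 9, matching y values: 3, 16 (2 points).
  x = 8: rhs = 3, matching y values: none (0 points).
  x = 9: rhs = 7, matching y values: 8, 11 (2 points).
  x = 10: rhs = 8, matching y values: none (0 points).
  x = 11: rhs = 12, matching y values: none (0 points).
  x = 12: rhs = 6, matching y values: 5, 14 (2 points).
  x = 13: rhs = 15, matching y values: none (0 points).
  x = 14: rhs = 7, matching y values: 8, 11 (2 points).
  x = 15: rhs = 7, matching y values: 8, 11 (2 points).
  x = 16: rhs = 2, matching y values: none (0 points).
  x = 17: rhs = 17, matching y values: 6, 13 (2 points).
  x = 18: rhs = 1, matching y values: 1, 18 (2 points).
Total affine count: 19.
Full point count |E(F_19)| = 19 + 1 = 20.
Hasse bound: |20 − (19+1)| = |0| = 0 ≤ 2√19 ≈ 8.7178 ✓.


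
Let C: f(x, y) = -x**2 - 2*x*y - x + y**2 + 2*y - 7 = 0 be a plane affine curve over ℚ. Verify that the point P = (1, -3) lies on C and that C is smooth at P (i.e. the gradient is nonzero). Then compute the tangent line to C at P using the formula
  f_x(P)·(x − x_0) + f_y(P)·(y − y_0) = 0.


Tangent line at P: 3*x - 6*y - 21 = 0.

Step 1: f(1, -3) = 0, so P lies on C.
Step 2: partial derivatives
  f_x(x, y) = -2*x - 2*y - 1, f_y(x, y) = -2*x + 2*y + 2.
  f_x(P) = 3, f_y(P) = -6 (gradient nonzero, so P is smooth).
Step 3: tangent line at P: 3·(x − 1) + -6·(y − -3) = 0.
Expanding: 3*x - 6*y - 21 = 0.


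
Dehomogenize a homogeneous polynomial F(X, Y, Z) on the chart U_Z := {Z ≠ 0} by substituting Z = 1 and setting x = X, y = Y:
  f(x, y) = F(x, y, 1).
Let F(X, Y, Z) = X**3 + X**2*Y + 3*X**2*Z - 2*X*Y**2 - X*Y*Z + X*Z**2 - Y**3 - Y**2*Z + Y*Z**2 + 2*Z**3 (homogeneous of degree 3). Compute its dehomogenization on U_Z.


f(x, y) = x**3 + x**2*y + 3*x**2 - 2*x*y**2 - x*y + x - y**3 - y**2 + y + 2

On U_Z we set Z = 1. Each monomial c·X^i·Y^j·Z^k in F becomes c·x^i·y^j·1^k = c·x^i·y^j.
Substituting Z = 1: F(X, Y, 1) = x**3 + x**2*y + 3*x**2 - 2*x*y**2 - x*y + x - y**3 - y**2 + y + 2.
Note: deg(f) ≤ deg(F) = 3; strict inequality happens when F is divisible by Z (lost terms).


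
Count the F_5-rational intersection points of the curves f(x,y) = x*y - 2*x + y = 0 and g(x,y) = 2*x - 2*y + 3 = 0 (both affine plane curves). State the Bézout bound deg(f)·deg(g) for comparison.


Common zeros: ∅; count = 0; Bézout bound = 2.

deg(f) = 2, deg(g) = 1, so Bézout bound = 2.
Scan x ∈ F_5. For each x, list the y ∈ F_5 with f(x, y) ≡ 0 and those with g(x, y) ≡ 0 (mod 5); the common zeros in that column are the intersection.
  x = 0: f ≡ 0 at y ∈ {0}; g ≡ 0 at y ∈ {4}; common: ∅.
  x = 1: f ≡ 0 at y ∈ {1}; g ≡ 0 at y ∈ {0}; common: ∅.
  x = 2: f ≡ 0 at y ∈ {3}; g ≡ 0 at y ∈ {1}; common: ∅.
  x = 3: f ≡ 0 at y ∈ {4}; g ≡ 0 at y ∈ {2}; common: ∅.
  x = 4: f ≡ 0 at y ∈ ∅; g ≡ 0 at y ∈ {3}; common: ∅.
Collecting: common zeros = ∅, so the count is 0.
Comparison with the Bézout bound: 0 ≤ 2 = deg(f)·deg(g), as expected for curves with no common component (the affine F_5-count falls short of the bound because intersections may lie at infinity, over extension fields, or carry multiplicity).


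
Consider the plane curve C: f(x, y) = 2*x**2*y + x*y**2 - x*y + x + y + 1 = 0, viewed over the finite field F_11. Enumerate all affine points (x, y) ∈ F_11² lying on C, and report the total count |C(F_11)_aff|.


Affine F_11-points: {(0, 10), (2, 5), (2, 8), (5, 6), (5, 9), (6, 2), (6, 7), (7, 2), (7, 10), (8, 5), (8, 6), (9, 4), (9, 7), (10, 0), (10, 4)}; count = 15.

For each of the 121 pairs (x, y) ∈ F_11², evaluate f(x, y) mod 11. Record the zeros.
  x = 0: [0↦1, 1↦2, 2↦3, 3↦4, 4↦5, 5↦6, 6↦7, 7↦8, 8↦9, 9↦10, 10↦0]  zeros at y ∈ {10}
  x = 1: [0↦2, 1↦5, 2↦10, 3↦6, 4↦4, 5↦4, 6↦6, 7↦10, 8↦5, 9↦2, 10↦1]  zeros at y ∈ ∅
  x = 2: [0↦3, 1↦1, 2↦3, 3↦9, 4↦8, 5↦0, 6↦7, 7↦7, 8↦0, 9↦8, 10↦9]  zeros at y ∈ {5, 8}
  x = 3: [0↦4, 1↦1, 2↦4, 3↦2, 4↦6, 5↦5, 6↦10, 7↦10, 8↦5, 9↦6, 10↦2]  zeros at y ∈ ∅
  x = 4: [0↦5, 1↦5, 2↦2, 3↦7, 4↦9, 5↦8, 6↦4, 7↦8, 8↦9, 9↦7, 10↦2]  zeros at y ∈ ∅
  x = 5: [0↦6, 1↦2, 2↦8, 3↦2, 4↦6, 5↦9, 6↦0, 7↦1, 8↦1, 9↦0, 10↦9]  zeros at y ∈ {6, 9}
  x = 6: [0↦7, 1↦3, 2↦0, 3↦9, 4↦8, 5↦8, 6↦9, 7↦0, 8↦3, 9↦7, 10↦1]  zeros at y ∈ {2, 7}
  x = 7: [0↦8, 1↦8, 2↦0, 3↦6, 4↦4, 5↦5, 6↦9, 7↦5, 8↦4, 9↦6, 10↦0]  zeros at y ∈ {2, 10}
  x = 8: [0↦9, 1↦6, 2↦8, 3↦4, 4↦5, 5↦0, 6↦0, 7↦5, 8↦4, 9↦8, 10↦6]  zeros at y ∈ {5, 6}
  x = 9: [0↦10, 1↦8, 2↦2, 3↦3, 4↦0, 5↦4, 6↦4, 7↦0, 8↦3, 9↦2, 10↦8]  zeros at y ∈ {4, 7}
  x = 10: [0↦0, 1↦3, 2↦4, 3↦3, 4↦0, 5↦6, 6↦10, 7↦1, 8↦1, 9↦10, 10↦6]  zeros at y ∈ {0, 4}
Collecting zeros: affine points = {(0, 10), (2, 5), (2, 8), (5, 6), (5, 9), (6, 2), (6, 7), (7, 2), (7, 10), (8, 5), (8, 6), (9, 4), (9, 7), (10, 0), (10, 4)}.
Total count |C(F_11)_aff| = 15.


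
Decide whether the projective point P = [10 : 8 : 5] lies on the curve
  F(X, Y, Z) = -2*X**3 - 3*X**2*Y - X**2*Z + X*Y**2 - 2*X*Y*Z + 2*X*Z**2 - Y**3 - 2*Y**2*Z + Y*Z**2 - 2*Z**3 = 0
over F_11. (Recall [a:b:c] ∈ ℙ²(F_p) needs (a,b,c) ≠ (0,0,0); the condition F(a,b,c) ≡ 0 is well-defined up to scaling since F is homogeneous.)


F(10,8,5) ≡ 2 (mod 11); P is NOT on the curve.

Evaluate F(10, 8, 5) term-by-term (mod 11).
  -2*X**3 ↦ -2·1000·1·1 = -2000
  -3*X**2*Y ↦ -3·100·8·1 = -2400
  -X**2*Z ↦ -1·100·1·5 = -500
  X*Y**2 ↦ 1·10·64·1 = 640
  -2*X*Y*Z ↦ -2·10·8·5 = -800
  2*X*Z**2 ↦ 2·10·1·25 = 500
  -Y**3 ↦ -1·1·512·1 = -512
  -2*Y**2*Z ↦ -2·1·64·5 = -640
  Y*Z**2 ↦ 1·1·8·25 = 200
  -2*Z**3 ↦ -2·1·1·125 = -250
Sum: F(10, 8, 5) = (-2000) + (-2400) + (-500) + (640) + (-800) + (500) + (-512) + (-640) + (200) + (-250) = -5762.
Reducing mod 11: -5762 ≡ 2 (mod 11).
Since F(a, b, c) ≡ 2 ≠ 0 (mod 11), P does NOT lie on the curve.


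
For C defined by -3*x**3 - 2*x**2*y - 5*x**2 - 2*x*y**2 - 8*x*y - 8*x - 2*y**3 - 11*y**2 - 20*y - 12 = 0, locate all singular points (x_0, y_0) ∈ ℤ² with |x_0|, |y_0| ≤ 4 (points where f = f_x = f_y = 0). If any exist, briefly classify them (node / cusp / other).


Singular points: {(0, -2)}; classification: node.

Compute partial derivatives:
  f_x = -9*x**2 - 4*x*y - 10*x - 2*y**2 - 8*y - 8.
  f_y = -2*x**2 - 4*x*y - 8*x - 6*y**2 - 22*y - 20.
Scan x_0 ∈ {−4, ..., 4}. For each x_0, f_y(x_0, y) is a polynomial in y; find its integer roots y ∈ {−4, ..., 4}, then test f_x and f at those candidates.
  x = -4: f_y(-4, y) = -6*y**2 - 6*y - 20; no integer root y with |y| ≤ 4.
  x = -3: f_y(-3, y) = -6*y**2 - 10*y - 14; no integer root y with |y| ≤ 4.
  x = -2: f_y(-2, y) = -6*y**2 - 14*y - 12; no integer root y with |y| ≤ 4.
  x = -1: f_y(-1, y) = -6*y**2 - 18*y - 14; no integer root y with |y| ≤ 4.
  x = 0: f_y(0, y) = -6*y**2 - 22*y - 20; vanishes at y ∈ {-2}. (0, -2): f_x = 0, f = 0 — SINGULAR.
  x = 1: f_y(1, y) = -6*y**2 - 26*y - 30; no integer root y with |y| ≤ 4.
  x = 2: f_y(2, y) = -6*y**2 - 30*y - 44; no integer root y with |y| ≤ 4.
  x = 3: f_y(3, y) = -6*y**2 - 34*y - 62; no integer root y with |y| ≤ 4.
  x = 4: f_y(4, y) = -6*y**2 - 38*y - 84; no integer root y with |y| ≤ 4.
Only singular point on the grid: (0, -2).
Classify: substitute x = 0 + u, y = -2 + v and expand: f = -3*u**3 - 2*u**2*v - u**2 - 2*u*v**2 - 2*v**3 + v**2.
No constant or linear terms (consistent with a singular point). Quadratic part: -u**2 + v**2. Cubic part: -3*u**3 - 2*u**2*v - 2*u*v**2 - 2*v**3.
The quadratic part v**2 - u**2 = (v − u)(v + u) splits into two distinct linear factors, so there are two distinct tangent lines y − -2 = ±(x − 0) — this is a node (ordinary double point).
Classification: node.


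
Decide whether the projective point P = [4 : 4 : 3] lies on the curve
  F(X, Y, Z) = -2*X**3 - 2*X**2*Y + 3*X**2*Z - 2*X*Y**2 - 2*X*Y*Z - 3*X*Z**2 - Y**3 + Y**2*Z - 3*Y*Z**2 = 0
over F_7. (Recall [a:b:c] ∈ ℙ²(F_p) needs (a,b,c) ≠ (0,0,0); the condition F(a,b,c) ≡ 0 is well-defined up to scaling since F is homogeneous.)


F(4,4,3) ≡ 6 (mod 7); P is NOT on the curve.

Evaluate F(4, 4, 3) term-by-term (mod 7).
  -2*X**3 ↦ -2·64·1·1 = -128
  -2*X**2*Y ↦ -2·16·4·1 = -128
  3*X**2*Z ↦ 3·16·1·3 = 144
  -2*X*Y**2 ↦ -2·4·16·1 = -128
  -2*X*Y*Z ↦ -2·4·4·3 = -96
  -3*X*Z**2 ↦ -3·4·1·9 = -108
  -Y**3 ↦ -1·1·64·1 = -64
  Y**2*Z ↦ 1·1·16·3 = 48
  -3*Y*Z**2 ↦ -3·1·4·9 = -108
Sum: F(4, 4, 3) = (-128) + (-128) + (144) + (-128) + (-96) + (-108) + (-64) + (48) + (-108) = -568.
Reducing mod 7: -568 ≡ 6 (mod 7).
Since F(a, b, c) ≡ 6 ≠ 0 (mod 7), P does NOT lie on the curve.


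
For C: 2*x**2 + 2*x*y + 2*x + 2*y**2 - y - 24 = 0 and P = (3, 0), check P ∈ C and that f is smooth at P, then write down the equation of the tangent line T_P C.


Tangent line at P: 14*x + 5*y - 42 = 0.

Step 1: f(3, 0) = 0, so P lies on C.
Step 2: partial derivatives
  f_x(x, y) = 4*x + 2*y + 2, f_y(x, y) = 2*x + 4*y - 1.
  f_x(P) = 14, f_y(P) = 5 (gradient nonzero, so P is smooth).
Step 3: tangent line at P: 14·(x − 3) + 5·(y − 0) = 0.
Expanding: 14*x + 5*y - 42 = 0.


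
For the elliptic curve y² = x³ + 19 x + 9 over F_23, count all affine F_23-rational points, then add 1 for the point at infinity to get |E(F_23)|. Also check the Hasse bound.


Affine points = {(0, 3), (0, 20), (1, 11), (1, 12), (2, 3), (2, 20), (3, 1), (3, 22), (7, 5), (7, 18), (8, 11), (8, 12), (9, 9), (9, 14), (10, 7), (10, 16), (11, 10), (11, 13), (14, 11), (14, 12), (15, 9), (15, 14), (16, 4), (16, 19), (17, 1), (17, 22), (21, 3), (21, 20), (22, 9), (22, 14)}; affine count = 30; |E(F_23)| = 31.

Discriminant check: Δ ∝ 4a³ + 27b² = 4·19³ + 27·9² = 4·6859 + 27·81 ≡ 22 (mod 23). Nonzero ⇒ E is nonsingular.
For each x ∈ F_23, compute rhs = x³ + 19·x + 9 mod 23, then count y ∈ F_23 with y² ≡ rhs.
  x = 0: rhs = 9, matching y values: 3, 20 (2 points).
  x = 1: rhs = 6, matching y values: 11, 12 (2 points).
  x = 2: rhs = 9, matching y values: 3, 20 (2 points).
  x = 3: rhs = 1, matching y values: 1, 22 (2 points).
  x = 4: rhs = 11, matching y values: none (0 points).
  x = 5: rhs = 22, matching y values: none (0 points).
  x = 6: rhs = 17, matching y values: none (0 points).
  x = 7: rhs = 2, matching y values: 5, 18 (2 points).
  x = 8: rhs = 6, matching y values: 11, 12 (2 points).
  x = 9: rhs = 12, matching y values: 9, 14 (2 points).
  x = 10: rhs = 3, matching y values: 7, 16 (2 points).
  x = 11: rhs = 8, matching y values: 10, 13 (2 points).
  x = 12: rhs = 10, matching y values: none (0 points).
  x = 13: rhs = 15, matching y values: none (0 points).
  x = 14: rhs = 6, matching y values: 11, 12 (2 points).
  x = 15: rhs = 12, matching y values: 9, 14 (2 points).
  x = 16: rhs = 16, matching y values: 4, 19 (2 points).
  x = 17: rhs = 1, matching y values: 1, 22 (2 points).
  x = 18: rhs = 19, matching y values: none (0 points).
  x = 19: rhs = 7, matching y values: none (0 points).
  x = 20: rhs = 17, matching y values: none (0 points).
  x = 21: rhs = 9, matching y values: 3, 20 (2 points).
  x = 22: rhs = 12, matching y values: 9, 14 (2 points).
Total affine count: 30.
Full point count |E(F_23)| = 30 + 1 = 31.
Hasse bound: |31 − (23+1)| = |7| = 7 ≤ 2√23 ≈ 9.5917 ✓.


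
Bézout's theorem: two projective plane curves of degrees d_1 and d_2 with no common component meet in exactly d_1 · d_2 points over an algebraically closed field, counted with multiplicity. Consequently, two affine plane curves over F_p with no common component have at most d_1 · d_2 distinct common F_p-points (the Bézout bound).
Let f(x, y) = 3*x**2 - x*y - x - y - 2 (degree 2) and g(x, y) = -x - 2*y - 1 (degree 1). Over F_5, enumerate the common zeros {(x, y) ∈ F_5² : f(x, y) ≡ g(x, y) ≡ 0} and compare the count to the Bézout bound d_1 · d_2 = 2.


Common zeros: {(2, 1), (3, 3)}; count = 2; Bézout bound = 2.

deg(f) = 2, deg(g) = 1, so Bézout bound = 2.
Scan x ∈ F_5. For each x, list the y ∈ F_5 with f(x, y) ≡ 0 and those with g(x, y) ≡ 0 (mod 5); the common zeros in that column are the intersection.
  x = 0: f ≡ 0 at y ∈ {3}; g ≡ 0 at y ∈ {2}; common: ∅.
  x = 1: f ≡ 0 at y ∈ {0}; g ≡ 0 at y ∈ {4}; common: ∅.
  x = 2: f ≡ 0 at y ∈ {1}; g ≡ 0 at y ∈ {1}; common: {1}.
  x = 3: f ≡ 0 at y ∈ {3}; g ≡ 0 at y ∈ {3}; common: {3}.
  x = 4: f ≡ 0 at y ∈ ∅; g ≡ 0 at y ∈ {0}; common: ∅.
Collecting: common zeros = {(2, 1), (3, 3)}, so the count is 2.
Comparison with the Bézout bound: 2 ≤ 2 = deg(f)·deg(g), as expected for curves with no common component (the bound is attained).


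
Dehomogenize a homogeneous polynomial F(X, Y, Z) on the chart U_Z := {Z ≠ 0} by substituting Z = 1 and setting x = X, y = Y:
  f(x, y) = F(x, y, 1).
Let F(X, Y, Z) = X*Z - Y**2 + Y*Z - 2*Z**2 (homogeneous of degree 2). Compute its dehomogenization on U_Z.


f(x, y) = x - y**2 + y - 2

On U_Z we set Z = 1. Each monomial c·X^i·Y^j·Z^k in F becomes c·x^i·y^j·1^k = c·x^i·y^j.
Substituting Z = 1: F(X, Y, 1) = x - y**2 + y - 2.
Note: deg(f) ≤ deg(F) = 2; strict inequality happens when F is divisible by Z (lost terms).


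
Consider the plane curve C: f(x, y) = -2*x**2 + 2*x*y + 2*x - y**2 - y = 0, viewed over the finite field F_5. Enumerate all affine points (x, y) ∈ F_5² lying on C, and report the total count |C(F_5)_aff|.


Affine F_5-points: {(0, 0), (0, 4), (1, 0), (1, 1)}; count = 4.

For each of the 25 pairs (x, y) ∈ F_5², evaluate f(x, y) mod 5. Record the zeros.
  x = 0: [0↦0, 1↦3, 2↦4, 3↦3, 4↦0]  zeros at y ∈ {0, 4}
  x = 1: [0↦0, 1↦0, 2↦3, 3↦4, 4↦3]  zeros at y ∈ {0, 1}
  x = 2: [0↦1, 1↦3, 2↦3, 3↦1, 4↦2]  zeros at y ∈ ∅
  x = 3: [0↦3, 1↦2, 2↦4, 3↦4, 4↦2]  zeros at y ∈ ∅
  x = 4: [0↦1, 1↦2, 2↦1, 3↦3, 4↦3]  zeros at y ∈ ∅
Collecting zeros: affine points = {(0, 0), (0, 4), (1, 0), (1, 1)}.
Total count |C(F_5)_aff| = 4.


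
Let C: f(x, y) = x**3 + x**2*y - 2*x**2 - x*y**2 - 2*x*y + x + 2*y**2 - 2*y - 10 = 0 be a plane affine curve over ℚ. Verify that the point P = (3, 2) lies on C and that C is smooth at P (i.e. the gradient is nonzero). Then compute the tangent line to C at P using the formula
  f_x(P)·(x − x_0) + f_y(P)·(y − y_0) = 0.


Tangent line at P: 20*x - 3*y - 54 = 0.

Step 1: f(3, 2) = 0, so P lies on C.
Step 2: partial derivatives
  f_x(x, y) = 3*x**2 + 2*x*y - 4*x - y**2 - 2*y + 1, f_y(x, y) = x**2 - 2*x*y - 2*x + 4*y - 2.
  f_x(P) = 20, f_y(P) = -3 (gradient nonzero, so P is smooth).
Step 3: tangent line at P: 20·(x − 3) + -3·(y − 2) = 0.
Expanding: 20*x - 3*y - 54 = 0.


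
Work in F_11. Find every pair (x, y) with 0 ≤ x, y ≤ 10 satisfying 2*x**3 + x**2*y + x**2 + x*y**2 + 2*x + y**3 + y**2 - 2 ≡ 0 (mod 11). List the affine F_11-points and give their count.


Affine F_11-points: {(0, 1), (1, 6), (1, 7), (2, 0), (2, 3), (2, 5), (3, 4), (9, 8)}; count = 8.

For each of the 121 pairs (x, y) ∈ F_11², evaluate f(x, y) mod 11. Record the zeros.
  x = 0: [0↦9, 1↦0, 2↦10, 3↦1, 4↦1, 5↦5, 6↦8, 7↦5, 8↦2, 9↦5, 10↦9]  zeros at y ∈ {1}
  x = 1: [0↦3, 1↦7, 2↦10, 3↦7, 4↦4, 5↦7, 6↦0, 7↦0, 8↦2, 9↦1, 10↦3]  zeros at y ∈ {6, 7}
  x = 2: [0↦0, 1↦8, 2↦6, 3↦0, 4↦7, 5↦0, 6↦7, 7↦1, 8↦10, 9↦7, 10↦9]  zeros at y ∈ {0, 3, 5}
  x = 3: [0↦1, 1↦4, 2↦10, 3↦3, 4↦0, 5↦7, 6↦8, 7↦9, 8↦5, 9↦2, 10↦6]  zeros at y ∈ {4}
  x = 4: [0↦7, 1↦7, 2↦1, 3↦6, 4↦6, 5↦7, 6↦4, 7↦3, 8↦10, 9↦9, 10↦6]  zeros at y ∈ ∅
  x = 5: [0↦8, 1↦7, 2↦2, 3↦10, 4↦4, 5↦1, 6↦7, 7↦6, 8↦4, 9↦7, 10↦10]  zeros at y ∈ ∅
  x = 6: [0↦5, 1↦5, 2↦3, 3↦5, 4↦6, 5↦1, 6↦7, 7↦8, 8↦10, 9↦8, 10↦8]  zeros at y ∈ ∅
  x = 7: [0↦10, 1↦2, 2↦5, 3↦3, 4↦2, 5↦8, 6↦5, 7↦10, 8↦7, 9↦2, 10↦1]  zeros at y ∈ ∅
  x = 8: [0↦2, 1↦10, 2↦9, 3↦5, 4↦4, 5↦1, 6↦2, 7↦2, 8↦7, 9↦1, 10↦1]  zeros at y ∈ ∅
  x = 9: [0↦4, 1↦8, 2↦5, 3↦1, 4↦2, 5↦3, 6↦10, 7↦7, 8↦0, 9↦6, 10↦9]  zeros at y ∈ {8}
  x = 10: [0↦6, 1↦8, 2↦5, 3↦3, 4↦8, 5↦4, 6↦8, 7↦4, 8↦9, 9↦7, 10↦4]  zeros at y ∈ ∅
Collecting zeros: affine points = {(0, 1), (1, 6), (1, 7), (2, 0), (2, 3), (2, 5), (3, 4), (9, 8)}.
Total count |C(F_11)_aff| = 8.


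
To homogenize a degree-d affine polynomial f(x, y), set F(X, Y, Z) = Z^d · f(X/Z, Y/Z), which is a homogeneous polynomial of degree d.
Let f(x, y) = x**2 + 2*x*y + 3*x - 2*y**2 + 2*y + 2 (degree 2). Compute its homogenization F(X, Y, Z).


F(X, Y, Z) = X**2 + 2*X*Y + 3*X*Z - 2*Y**2 + 2*Y*Z + 2*Z**2

deg(f) = 2.
Substitute x = X/Z, y = Y/Z into f, then multiply by Z^2.
  monomial 1·x^2·y^0 ↦ 1·X^2·Y^0·Z^0.
  monomial 2·x^1·y^1 ↦ 2·X^1·Y^1·Z^0.
  monomial 3·x^1·y^0 ↦ 3·X^1·Y^0·Z^1.
  monomial -2·x^0·y^2 ↦ -2·X^0·Y^2·Z^0.
  monomial 2·x^0·y^1 ↦ 2·X^0·Y^1·Z^1.
  monomial 2·x^0·y^0 ↦ 2·X^0·Y^0·Z^2.
Collecting: F(X, Y, Z) = X**2 + 2*X*Y + 3*X*Z - 2*Y**2 + 2*Y*Z + 2*Z**2.


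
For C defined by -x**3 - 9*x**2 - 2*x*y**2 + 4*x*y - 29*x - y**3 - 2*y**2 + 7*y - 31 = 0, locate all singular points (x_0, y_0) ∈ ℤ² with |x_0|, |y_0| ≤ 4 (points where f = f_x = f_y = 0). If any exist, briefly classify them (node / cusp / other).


Singular points: {(-3, 1)}; classification: cusp.

Compute partial derivatives:
  f_x = -3*x**2 - 18*x - 2*y**2 + 4*y - 29.
  f_y = -4*x*y + 4*x - 3*y**2 - 4*y + 7.
Scan x_0 ∈ {−4, ..., 4}. For each x_0, f_y(x_0, y) is a polynomial in y; find its integer roots y ∈ {−4, ..., 4}, then test f_x and f at those candidates.
  x = -4: f_y(-4, y) = -3*y**2 + 12*y - 9; vanishes at y ∈ {1, 3}. (-4, 1): f_x = -3 ≠ 0; (-4, 3): f_x = -11 ≠ 0.
  x = -3: f_y(-3, y) = -3*y**2 + 8*y - 5; vanishes at y ∈ {1}. (-3, 1): f_x = 0, f = 0 — SINGULAR.
  x = -2: f_y(-2, y) = -3*y**2 + 4*y - 1; vanishes at y ∈ {1}. (-2, 1): f_x = -3 ≠ 0.
  x = -1: f_y(-1, y) = 3 - 3*y**2; vanishes at y ∈ {-1, 1}. (-1, -1): f_x = -20 ≠ 0; (-1, 1): f_x = -12 ≠ 0.
  x = 0: f_y(0, y) = -3*y**2 - 4*y + 7; vanishes at y ∈ {1}. (0, 1): f_x = -27 ≠ 0.
  x = 1: f_y(1, y) = -3*y**2 - 8*y + 11; vanishes at y ∈ {1}. (1, 1): f_x = -48 ≠ 0.
  x = 2: f_y(2, y) = -3*y**2 - 12*y + 15; vanishes at y ∈ {1}. (2, 1): f_x = -75 ≠ 0.
  x = 3: f_y(3, y) = -3*y**2 - 16*y + 19; vanishes at y ∈ {1}. (3, 1): f_x = -108 ≠ 0.
  x = 4: f_y(4, y) = -3*y**2 - 20*y + 23; vanishes at y ∈ {1}. (4, 1): f_x = -147 ≠ 0.
Only singular point on the grid: (-3, 1).
Classify: substitute x = -3 + u, y = 1 + v and expand: f = -u**3 - 2*u*v**2 - v**3 + v**2.
No constant or linear terms (consistent with a singular point). Quadratic part: v**2. Cubic part: -u**3 - 2*u*v**2 - v**3.
The quadratic part v**2 is a perfect square, so there is a single (double) tangent line v = 0, i.e. y = 1. Restricting the cubic part to that line (v = 0) leaves -u**3 ≠ 0, so f is not divisible by v and the branch is v² ≈ u**3 to lowest order — this is a cusp.
Classification: cusp.


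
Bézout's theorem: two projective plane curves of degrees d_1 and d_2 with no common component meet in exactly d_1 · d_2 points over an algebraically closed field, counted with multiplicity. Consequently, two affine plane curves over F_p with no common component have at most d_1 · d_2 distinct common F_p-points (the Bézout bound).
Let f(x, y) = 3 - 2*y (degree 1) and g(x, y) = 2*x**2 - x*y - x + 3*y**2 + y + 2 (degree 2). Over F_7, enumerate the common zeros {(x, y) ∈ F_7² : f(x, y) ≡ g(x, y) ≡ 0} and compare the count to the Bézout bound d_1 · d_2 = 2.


Common zeros: ∅; count = 0; Bézout bound = 2.

deg(f) = 1, deg(g) = 2, so Bézout bound = 2.
Scan x ∈ F_7. For each x, list the y ∈ F_7 with f(x, y) ≡ 0 and those with g(x, y) ≡ 0 (mod 7); the common zeros in that column are the intersection.
  x = 0: f ≡ 0 at y ∈ {5}; g ≡ 0 at y ∈ ∅; common: ∅.
  x = 1: f ≡ 0 at y ∈ {5}; g ≡ 0 at y ∈ ∅; common: ∅.
  x = 2: f ≡ 0 at y ∈ {5}; g ≡ 0 at y ∈ ∅; common: ∅.
  x = 3: f ≡ 0 at y ∈ {5}; g ≡ 0 at y ∈ ∅; common: ∅.
  x = 4: f ≡ 0 at y ∈ {5}; g ≡ 0 at y ∈ ∅; common: ∅.
  x = 5: f ≡ 0 at y ∈ {5}; g ≡ 0 at y ∈ ∅; common: ∅.
  x = 6: f ≡ 0 at y ∈ {5}; g ≡ 0 at y ∈ {2}; common: ∅.
Collecting: common zeros = ∅, so the count is 0.
Comparison with the Bézout bound: 0 ≤ 2 = deg(f)·deg(g), as expected for curves with no common component (the affine F_7-count falls short of the bound because intersections may lie at infinity, over extension fields, or carry multiplicity).


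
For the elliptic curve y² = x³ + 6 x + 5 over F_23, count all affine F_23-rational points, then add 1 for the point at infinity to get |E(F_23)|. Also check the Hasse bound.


Affine points = {(1, 9), (1, 14), (2, 5), (2, 18), (3, 2), (3, 21), (4, 1), (4, 22), (6, 2), (6, 21), (8, 6), (8, 17), (9, 11), (9, 12), (13, 7), (13, 16), (14, 2), (14, 21), (17, 11), (17, 12), (19, 3), (19, 20), (20, 11), (20, 12), (21, 10), (21, 13)}; affine count = 26; |E(F_23)| = 27.

Discriminant check: Δ ∝ 4a³ + 27b² = 4·6³ + 27·5² = 4·216 + 27·25 ≡ 21 (mod 23). Nonzero ⇒ E is nonsingular.
For each x ∈ F_23, compute rhs = x³ + 6·x + 5 mod 23, then count y ∈ F_23 with y² ≡ rhs.
  x = 0: rhs = 5, matching y values: none (0 points).
  x = 1: rhs = 12, matching y values: 9, 14 (2 points).
  x = 2: rhs = 2, matching y values: 5, 18 (2 points).
  x = 3: rhs = 4, matching y values: 2, 21 (2 points).
  x = 4: rhs = 1, matching y values: 1, 22 (2 points).
  x = 5: rhs = 22, matching y values: none (0 points).
  x = 6: rhs = 4, matching y values: 2, 21 (2 points).
  x = 7: rhs = 22, matching y values: none (0 points).
  x = 8: rhs = 13, matching y values: 6, 17 (2 points).
  x = 9: rhs = 6, matching y values: 11, 12 (2 points).
  x = 10: rhs = 7, matching y values: none (0 points).
  x = 11: rhs = 22, matching y values: none (0 points).
  x = 12: rhs = 11, matching y values: none (0 points).
  x = 13: rhs = 3, matching y values: 7, 16 (2 points).
  x = 14: rhs = 4, matching y values: 2, 21 (2 points).
  x = 15: rhs = 20, matching y values: none (0 points).
  x = 16: rhs = 11, matching y values: none (0 points).
  x = 17: rhs = 6, matching y values: 11, 12 (2 points).
  x = 18: rhs = 11, matching y values: none (0 points).
  x = 19: rhs = 9, matching y values: 3, 20 (2 points).
  x = 20: rhs = 6, matching y values: 11, 12 (2 points).
  x = 21: rhs = 8, matching y values: 10, 13 (2 points).
  x = 22: rhs = 21, matching y values: none (0 points).
Total affine count: 26.
Full point count |E(F_23)| = 26 + 1 = 27.
Hasse bound: |27 − (23+1)| = |3| = 3 ≤ 2√23 ≈ 9.5917 ✓.


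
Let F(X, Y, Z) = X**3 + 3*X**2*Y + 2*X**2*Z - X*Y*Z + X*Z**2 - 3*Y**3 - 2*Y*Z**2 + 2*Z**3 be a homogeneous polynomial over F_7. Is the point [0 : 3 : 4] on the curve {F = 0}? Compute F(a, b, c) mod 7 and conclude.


F(0,3,4) ≡ 0 (mod 7); P is on the curve.

Evaluate F(0, 3, 4) term-by-term (mod 7).
  X**3 ↦ 1·0·1·1 = 0
  3*X**2*Y ↦ 3·0·3·1 = 0
  2*X**2*Z ↦ 2·0·1·4 = 0
  -X*Y*Z ↦ -1·0·3·4 = 0
  X*Z**2 ↦ 1·0·1·16 = 0
  -3*Y**3 ↦ -3·1·27·1 = -81
  -2*Y*Z**2 ↦ -2·1·3·16 = -96
  2*Z**3 ↦ 2·1·1·64 = 128
Sum: F(0, 3, 4) = (0) + (0) + (0) + (0) + (0) + (-81) + (-96) + (128) = -49.
Reducing mod 7: -49 ≡ 0 (mod 7).
Since F(a, b, c) ≡ 0 (mod 7), P lies on the curve.


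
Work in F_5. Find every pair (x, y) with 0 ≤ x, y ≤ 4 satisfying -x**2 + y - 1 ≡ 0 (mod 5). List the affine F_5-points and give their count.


Affine F_5-points: {(0, 1), (1, 2), (2, 0), (3, 0), (4, 2)}; count = 5.

For each of the 25 pairs (x, y) ∈ F_5², evaluate f(x, y) mod 5. Record the zeros.
  x = 0: [0↦4, 1↦0, 2↦1, 3↦2, 4↦3]  zeros at y ∈ {1}
  x = 1: [0↦3, 1↦4, 2↦0, 3↦1, 4↦2]  zeros at y ∈ {2}
  x = 2: [0↦0, 1↦1, 2↦2, 3↦3, 4↦4]  zeros at y ∈ {0}
  x = 3: [0↦0, 1↦1, 2↦2, 3↦3, 4↦4]  zeros at y ∈ {0}
  x = 4: [0↦3, 1↦4, 2↦0, 3↦1, 4↦2]  zeros at y ∈ {2}
Collecting zeros: affine points = {(0, 1), (1, 2), (2, 0), (3, 0), (4, 2)}.
Total count |C(F_5)_aff| = 5.


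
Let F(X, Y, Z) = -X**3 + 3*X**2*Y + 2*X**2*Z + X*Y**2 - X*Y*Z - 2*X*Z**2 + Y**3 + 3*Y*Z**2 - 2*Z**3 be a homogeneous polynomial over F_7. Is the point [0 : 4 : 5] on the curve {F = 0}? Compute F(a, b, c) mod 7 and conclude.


F(0,4,5) ≡ 2 (mod 7); P is NOT on the curve.

Evaluate F(0, 4, 5) term-by-term (mod 7).
  -X**3 ↦ -1·0·1·1 = 0
  3*X**2*Y ↦ 3·0·4·1 = 0
  2*X**2*Z ↦ 2·0·1·5 = 0
  X*Y**2 ↦ 1·0·16·1 = 0
  -X*Y*Z ↦ -1·0·4·5 = 0
  -2*X*Z**2 ↦ -2·0·1·25 = 0
  Y**3 ↦ 1·1·64·1 = 64
  3*Y*Z**2 ↦ 3·1·4·25 = 300
  -2*Z**3 ↦ -2·1·1·125 = -250
Sum: F(0, 4, 5) = (0) + (0) + (0) + (0) + (0) + (0) + (64) + (300) + (-250) = 114.
Reducing mod 7: 114 ≡ 2 (mod 7).
Since F(a, b, c) ≡ 2 ≠ 0 (mod 7), P does NOT lie on the curve.


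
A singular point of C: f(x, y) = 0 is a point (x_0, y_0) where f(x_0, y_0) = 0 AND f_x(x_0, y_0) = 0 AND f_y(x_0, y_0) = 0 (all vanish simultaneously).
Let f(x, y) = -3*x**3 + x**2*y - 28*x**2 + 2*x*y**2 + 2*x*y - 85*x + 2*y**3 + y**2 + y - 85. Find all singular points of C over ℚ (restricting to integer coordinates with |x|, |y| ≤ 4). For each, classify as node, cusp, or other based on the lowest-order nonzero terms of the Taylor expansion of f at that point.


Singular points: {(-3, 1)}; classification: cusp.

Compute partial derivatives:
  f_x = -9*x**2 + 2*x*y - 56*x + 2*y**2 + 2*y - 85.
  f_y = x**2 + 4*x*y + 2*x + 6*y**2 + 2*y + 1.
Scan x_0 ∈ {−4, ..., 4}. For each x_0, f_y(x_0, y) is a polynomial in y; find its integer roots y ∈ {−4, ..., 4}, then test f_x and f at those candidates.
  x = -4: f_y(-4, y) = 6*y**2 - 14*y + 9; no integer root y with |y| ≤ 4.
  x = -3: f_y(-3, y) = 6*y**2 - 10*y + 4; vanishes at y ∈ {1}. (-3, 1): f_x = 0, f = 0 — SINGULAR.
  x = -2: f_y(-2, y) = 6*y**2 - 6*y + 1; no integer root y with |y| ≤ 4.
  x = -1: f_y(-1, y) = 6*y**2 - 2*y; vanishes at y ∈ {0}. (-1, 0): f_x = -38 ≠ 0.
  x = 0: f_y(0, y) = 6*y**2 + 2*y + 1; no integer root y with |y| ≤ 4.
  x = 1: f_y(1, y) = 6*y**2 + 6*y + 4; no integer root y with |y| ≤ 4.
  x = 2: f_y(2, y) = 6*y**2 + 10*y + 9; no integer root y with |y| ≤ 4.
  x = 3: f_y(3, y) = 6*y**2 + 14*y + 16; no integer root y with |y| ≤ 4.
  x = 4: f_y(4, y) = 6*y**2 + 18*y + 25; no integer root y with |y| ≤ 4.
Only singular point on the grid: (-3, 1).
Classify: substitute x = -3 + u, y = 1 + v and expand: f = -3*u**3 + u**2*v + 2*u*v**2 + 2*v**3 + v**2.
No constant or linear terms (consistent with a singular point). Quadratic part: v**2. Cubic part: -3*u**3 + u**2*v + 2*u*v**2 + 2*v**3.
The quadratic part v**2 is a perfect square, so there is a single (double) tangent line v = 0, i.e. y = 1. Restricting the cubic part to that line (v = 0) leaves -3*u**3 ≠ 0, so f is not divisible by v and the branch is v² ≈ 3*u**3 to lowest order — this is a cusp.
Classification: cusp.


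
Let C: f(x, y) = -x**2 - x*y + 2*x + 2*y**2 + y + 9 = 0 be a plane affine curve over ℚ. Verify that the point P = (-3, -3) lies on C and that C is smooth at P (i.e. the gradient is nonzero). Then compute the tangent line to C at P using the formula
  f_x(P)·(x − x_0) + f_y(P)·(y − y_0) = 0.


Tangent line at P: 11*x - 8*y + 9 = 0.

Step 1: f(-3, -3) = 0, so P lies on C.
Step 2: partial derivatives
  f_x(x, y) = -2*x - y + 2, f_y(x, y) = -x + 4*y + 1.
  f_x(P) = 11, f_y(P) = -8 (gradient nonzero, so P is smooth).
Step 3: tangent line at P: 11·(x − -3) + -8·(y − -3) = 0.
Expanding: 11*x - 8*y + 9 = 0.


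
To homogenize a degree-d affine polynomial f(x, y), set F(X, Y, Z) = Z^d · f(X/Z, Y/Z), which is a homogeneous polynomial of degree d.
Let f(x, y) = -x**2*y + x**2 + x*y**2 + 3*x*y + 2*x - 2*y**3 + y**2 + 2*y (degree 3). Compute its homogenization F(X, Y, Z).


F(X, Y, Z) = -X**2*Y + X**2*Z + X*Y**2 + 3*X*Y*Z + 2*X*Z**2 - 2*Y**3 + Y**2*Z + 2*Y*Z**2

deg(f) = 3.
Substitute x = X/Z, y = Y/Z into f, then multiply by Z^3.
  monomial -1·x^2·y^1 ↦ -1·X^2·Y^1·Z^0.
  monomial 1·x^2·y^0 ↦ 1·X^2·Y^0·Z^1.
  monomial 1·x^1·y^2 ↦ 1·X^1·Y^2·Z^0.
  monomial 3·x^1·y^1 ↦ 3·X^1·Y^1·Z^1.
  monomial 2·x^1·y^0 ↦ 2·X^1·Y^0·Z^2.
  monomial -2·x^0·y^3 ↦ -2·X^0·Y^3·Z^0.
  monomial 1·x^0·y^2 ↦ 1·X^0·Y^2·Z^1.
  monomial 2·x^0·y^1 ↦ 2·X^0·Y^1·Z^2.
Collecting: F(X, Y, Z) = -X**2*Y + X**2*Z + X*Y**2 + 3*X*Y*Z + 2*X*Z**2 - 2*Y**3 + Y**2*Z + 2*Y*Z**2.
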